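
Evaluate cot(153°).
cot(153°) = -1.963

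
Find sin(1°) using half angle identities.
sin(1°) = √((1 - cos 2°)/2) = 0.01745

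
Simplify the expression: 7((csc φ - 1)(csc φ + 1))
7((csc φ - 1)(csc φ + 1)) = 7(cot²φ) (using Diff. of squares)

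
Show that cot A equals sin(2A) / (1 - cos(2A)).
RHS = 2 sin A cos A / (2sin²A) = cos A/sin A = cot A = LHS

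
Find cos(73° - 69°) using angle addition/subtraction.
cos(73° - 69°) = cos 73° cos 69° + sin 73° sin 69° = 0.9976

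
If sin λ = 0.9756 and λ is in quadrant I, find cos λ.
cos λ = 0.2196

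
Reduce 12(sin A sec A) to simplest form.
12(sin A sec A) = 12(tan A) (using Reciprocal + quotient)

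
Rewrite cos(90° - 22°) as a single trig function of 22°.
cos(90° - 22°) = sin(22°)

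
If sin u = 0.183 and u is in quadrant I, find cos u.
cos u = 0.9831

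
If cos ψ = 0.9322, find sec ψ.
sec ψ = 1/cos ψ = 1.073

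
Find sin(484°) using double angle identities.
sin(484°) = 2 sin 242° cos 242° = 0.829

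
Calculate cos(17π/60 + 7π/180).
cos(17π/60 + 7π/180) = cos 17π/60 cos 7π/180 - sin 17π/60 sin 7π/180 = 0.5299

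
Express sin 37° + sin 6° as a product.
sin 37° + sin 6° = 2 sin(21.5°) cos(15.5°)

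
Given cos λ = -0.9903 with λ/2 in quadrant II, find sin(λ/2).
sin(λ/2) = ±√((1 - cos λ)/2); positive since λ/2 ∈ QII, so sin(λ/2) = 0.9976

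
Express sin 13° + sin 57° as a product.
sin 13° + sin 57° = 2 sin(35°) cos(-22°)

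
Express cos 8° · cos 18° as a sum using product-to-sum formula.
cos 8° cos 18° = (1/2)[cos(8°-18°) + cos(8°+18°)]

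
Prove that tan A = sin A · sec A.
RHS = sin A · (1/cos A) = sin A/cos A = tan A = LHS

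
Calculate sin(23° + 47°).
sin(23° + 47°) = sin 23° cos 47° + cos 23° sin 47° = 0.9397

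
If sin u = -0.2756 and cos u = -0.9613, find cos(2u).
cos(2u) = cos²u - sin²u = 0.8481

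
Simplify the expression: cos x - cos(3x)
cos x - cos(3x) = 2 sin(2x) sin x (using Sum-to-product)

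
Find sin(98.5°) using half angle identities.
sin(98.5°) = √((1 - cos 197°)/2) = 0.989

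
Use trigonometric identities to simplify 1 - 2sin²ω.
1 - 2sin²ω = cos(2ω) (using Double angle)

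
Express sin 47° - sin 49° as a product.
sin 47° - sin 49° = 2 cos(48°) sin(-1°)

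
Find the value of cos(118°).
cos(118°) = -0.4695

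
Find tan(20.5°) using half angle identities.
tan(20.5°) = sin 41° / (1 + cos 41°) = 0.3739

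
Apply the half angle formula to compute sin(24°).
sin(24°) = √((1 - cos 48°)/2) = 0.4067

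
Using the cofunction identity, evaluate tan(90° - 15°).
tan(90° - 15°) = cot(15°) = 2+√3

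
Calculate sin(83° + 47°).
sin(83° + 47°) = sin 83° cos 47° + cos 83° sin 47° = 0.766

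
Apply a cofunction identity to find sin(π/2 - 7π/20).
sin(π/2 - 7π/20) = cos(7π/20) = 0.454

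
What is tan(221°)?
tan(221°) = 0.8693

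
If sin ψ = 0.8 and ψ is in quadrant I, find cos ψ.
cos ψ = 0.6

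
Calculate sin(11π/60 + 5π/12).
sin(11π/60 + 5π/12) = sin 11π/60 cos 5π/12 + cos 11π/60 sin 5π/12 = 0.9511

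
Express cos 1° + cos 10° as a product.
cos 1° + cos 10° = 2 cos(5.5°) cos(-4.5°)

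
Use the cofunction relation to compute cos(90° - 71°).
cos(90° - 71°) = sin(71°) = 0.9455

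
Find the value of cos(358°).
cos(358°) = 0.9994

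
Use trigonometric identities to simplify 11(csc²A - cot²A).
11(csc²A - cot²A) = 11 (using Pythagorean identity)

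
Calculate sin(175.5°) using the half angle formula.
sin(175.5°) = √((1 - cos 351°)/2) = 0.07846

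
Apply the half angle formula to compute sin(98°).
sin(98°) = √((1 - cos 196°)/2) = 0.9903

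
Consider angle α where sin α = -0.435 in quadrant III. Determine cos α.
cos α = ±√(1 - sin²α) = -0.9004 (negative in QIII)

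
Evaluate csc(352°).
csc(352°) = -7.185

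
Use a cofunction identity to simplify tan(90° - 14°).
tan(90° - 14°) = cot(14°)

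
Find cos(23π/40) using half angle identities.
cos(23π/40) = -√((1 + cos 23π/20)/2) = -0.2334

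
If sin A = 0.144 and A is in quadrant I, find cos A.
cos A = 0.9896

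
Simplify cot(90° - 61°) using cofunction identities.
cot(90° - 61°) = tan(61°)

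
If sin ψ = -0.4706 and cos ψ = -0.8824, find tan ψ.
tan ψ = sin ψ / cos ψ = 0.5333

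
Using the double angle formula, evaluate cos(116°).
cos(116°) = cos²58° - sin²58° = -0.4384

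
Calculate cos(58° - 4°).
cos(58° - 4°) = cos 58° cos 4° + sin 58° sin 4° = 0.5878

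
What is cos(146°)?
cos(146°) = -0.829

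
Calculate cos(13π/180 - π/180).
cos(13π/180 - π/180) = cos 13π/180 cos π/180 + sin 13π/180 sin π/180 = 0.9781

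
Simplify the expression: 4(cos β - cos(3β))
4(cos β - cos(3β)) = 4(2 sin(2β) sin β) (using Sum-to-product)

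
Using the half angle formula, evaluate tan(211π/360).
tan(211π/360) = sin 211π/180 / (1 + cos 211π/180) = -3.606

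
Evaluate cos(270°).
cos(270°) = 0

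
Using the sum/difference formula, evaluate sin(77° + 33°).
sin(77° + 33°) = sin 77° cos 33° + cos 77° sin 33° = 0.9397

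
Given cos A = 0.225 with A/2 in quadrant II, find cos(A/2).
cos(A/2) = ±√((1 + cos A)/2); negative since A/2 ∈ QII, so cos(A/2) = -0.7826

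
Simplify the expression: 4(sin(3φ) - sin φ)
4(sin(3φ) - sin φ) = 4(2 cos(2φ) sin φ) (using Sum-to-product)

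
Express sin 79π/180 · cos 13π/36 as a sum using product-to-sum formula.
sin 79π/180 cos 13π/36 = (1/2)[sin(79π/180+13π/36) + sin(79π/180-13π/36)]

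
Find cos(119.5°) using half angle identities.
cos(119.5°) = -√((1 + cos 239°)/2) = -0.4924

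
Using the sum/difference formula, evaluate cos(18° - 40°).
cos(18° - 40°) = cos 18° cos 40° + sin 18° sin 40° = 0.9272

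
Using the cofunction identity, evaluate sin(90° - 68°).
sin(90° - 68°) = cos(68°) = 0.3746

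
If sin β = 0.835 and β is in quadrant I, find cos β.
cos β = 0.5502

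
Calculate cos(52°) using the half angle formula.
cos(52°) = √((1 + cos 104°)/2) = 0.6157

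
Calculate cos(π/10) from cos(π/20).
cos(π/10) = cos²π/20 - sin²π/20 = 0.9511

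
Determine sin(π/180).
sin(π/180) = 0.01745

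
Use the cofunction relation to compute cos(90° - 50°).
cos(90° - 50°) = sin(50°) = 0.766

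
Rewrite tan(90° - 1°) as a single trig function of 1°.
tan(90° - 1°) = cot(1°)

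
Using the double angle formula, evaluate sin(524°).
sin(524°) = 2 sin 262° cos 262° = 0.2756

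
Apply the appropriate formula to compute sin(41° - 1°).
sin(41° - 1°) = sin 41° cos 1° - cos 41° sin 1° = 0.6428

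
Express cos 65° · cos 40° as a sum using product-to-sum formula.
cos 65° cos 40° = (1/2)[cos(65°-40°) + cos(65°+40°)]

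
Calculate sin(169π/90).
sin(169π/90) = -0.3746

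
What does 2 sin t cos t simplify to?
2 sin t cos t = sin(2t) (using Double angle)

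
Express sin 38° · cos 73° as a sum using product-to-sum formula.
sin 38° cos 73° = (1/2)[sin(38°+73°) + sin(38°-73°)]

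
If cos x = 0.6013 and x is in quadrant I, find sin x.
sin x = 0.799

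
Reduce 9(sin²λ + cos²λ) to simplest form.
9(sin²λ + cos²λ) = 9 (using Pythagorean identity)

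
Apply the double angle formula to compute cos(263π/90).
cos(263π/90) = cos²263π/180 - sin²263π/180 = -0.9703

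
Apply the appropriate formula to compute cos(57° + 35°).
cos(57° + 35°) = cos 57° cos 35° - sin 57° sin 35° = -0.0349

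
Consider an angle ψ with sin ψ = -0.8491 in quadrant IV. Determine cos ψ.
cos ψ = √(1 - sin²ψ) = 0.5282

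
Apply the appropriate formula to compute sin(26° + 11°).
sin(26° + 11°) = sin 26° cos 11° + cos 26° sin 11° = 0.6018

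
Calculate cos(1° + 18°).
cos(1° + 18°) = cos 1° cos 18° - sin 1° sin 18° = 0.9455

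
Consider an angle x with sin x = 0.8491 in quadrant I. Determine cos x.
cos x = √(1 - sin²x) = 0.5282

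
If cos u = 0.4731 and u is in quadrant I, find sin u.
sin u = 0.881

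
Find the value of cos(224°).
cos(224°) = -0.7193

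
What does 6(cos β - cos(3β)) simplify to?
6(cos β - cos(3β)) = 6(2 sin(2β) sin β) (using Sum-to-product)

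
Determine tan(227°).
tan(227°) = 1.072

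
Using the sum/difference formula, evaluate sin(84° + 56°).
sin(84° + 56°) = sin 84° cos 56° + cos 84° sin 56° = 0.6428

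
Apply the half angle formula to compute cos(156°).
cos(156°) = -√((1 + cos 312°)/2) = -0.9135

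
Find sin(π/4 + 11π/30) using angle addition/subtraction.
sin(π/4 + 11π/30) = sin π/4 cos 11π/30 + cos π/4 sin 11π/30 = 0.9336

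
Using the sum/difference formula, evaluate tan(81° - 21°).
tan(81° - 21°) = (tan 81° - tan 21°)/(1 + tan 81° tan 21°) = √3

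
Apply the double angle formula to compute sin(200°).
sin(200°) = 2 sin 100° cos 100° = -0.342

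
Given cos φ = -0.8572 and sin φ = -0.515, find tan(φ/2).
tan(φ/2) = sin φ / (1 + cos φ) = -3.606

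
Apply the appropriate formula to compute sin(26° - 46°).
sin(26° - 46°) = sin 26° cos 46° - cos 26° sin 46° = -0.342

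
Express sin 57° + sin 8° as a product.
sin 57° + sin 8° = 2 sin(32.5°) cos(24.5°)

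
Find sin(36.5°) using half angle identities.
sin(36.5°) = √((1 - cos 73°)/2) = 0.5948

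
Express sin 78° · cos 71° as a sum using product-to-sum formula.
sin 78° cos 71° = (1/2)[sin(78°+71°) + sin(78°-71°)]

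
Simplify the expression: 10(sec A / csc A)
10(sec A / csc A) = 10(tan A) (using Reciprocal identities)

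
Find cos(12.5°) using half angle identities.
cos(12.5°) = √((1 + cos 25°)/2) = 0.9763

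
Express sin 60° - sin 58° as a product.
sin 60° - sin 58° = 2 cos(59°) sin(1°)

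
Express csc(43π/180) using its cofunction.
csc(43π/180) = sec(π/2 - 43π/180) = sec(47π/180)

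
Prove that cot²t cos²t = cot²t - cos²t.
RHS = cos²t/sin²t - cos²t = cos²t(1/sin²t - 1) = cos²t · (1 - sin²t)/sin²t = cos²t · cos²t/sin²t = cos²t · cot²t = LHS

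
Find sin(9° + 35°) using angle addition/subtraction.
sin(9° + 35°) = sin 9° cos 35° + cos 9° sin 35° = 0.6947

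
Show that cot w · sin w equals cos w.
LHS = (cos w/sin w) · sin w = cos w = RHS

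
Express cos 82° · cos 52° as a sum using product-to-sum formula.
cos 82° cos 52° = (1/2)[cos(82°-52°) + cos(82°+52°)]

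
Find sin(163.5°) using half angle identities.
sin(163.5°) = √((1 - cos 327°)/2) = 0.284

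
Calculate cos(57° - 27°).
cos(57° - 27°) = cos 57° cos 27° + sin 57° sin 27° = √3/2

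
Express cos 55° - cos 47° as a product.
cos 55° - cos 47° = -2 sin(51°) sin(4°)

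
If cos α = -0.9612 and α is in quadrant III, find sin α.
sin α = -0.2759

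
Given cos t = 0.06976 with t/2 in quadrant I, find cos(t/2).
cos(t/2) = ±√((1 + cos t)/2); positive since t/2 ∈ QI, so cos(t/2) = 0.7314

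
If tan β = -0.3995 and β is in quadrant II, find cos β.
cos β = -0.9286 (using tan²β + 1 = sec²β)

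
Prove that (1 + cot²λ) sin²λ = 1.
LHS = csc²λ · sin²λ = (1/sin²λ) · sin²λ = 1 = RHS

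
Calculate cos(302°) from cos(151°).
cos(302°) = cos²151° - sin²151° = 0.5299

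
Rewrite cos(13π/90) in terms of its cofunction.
cos(13π/90) = sin(π/2 - 13π/90) = sin(16π/45)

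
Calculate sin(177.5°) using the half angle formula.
sin(177.5°) = √((1 - cos 355°)/2) = 0.04362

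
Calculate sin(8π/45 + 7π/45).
sin(8π/45 + 7π/45) = sin 8π/45 cos 7π/45 + cos 8π/45 sin 7π/45 = √3/2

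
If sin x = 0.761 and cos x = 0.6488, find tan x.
tan x = sin x / cos x = 1.173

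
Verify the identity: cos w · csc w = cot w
LHS = cos w · (1/sin w) = cos w/sin w = cot w = RHS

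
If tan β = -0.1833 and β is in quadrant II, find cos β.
cos β = -0.9836 (using tan²β + 1 = sec²β)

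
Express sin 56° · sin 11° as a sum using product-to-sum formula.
sin 56° sin 11° = (1/2)[cos(56°-11°) - cos(56°+11°)]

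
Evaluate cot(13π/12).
cot(13π/12) = 2+√3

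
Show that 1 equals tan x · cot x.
RHS = (sin x/cos x) · (cos x/sin x) = 1 = LHS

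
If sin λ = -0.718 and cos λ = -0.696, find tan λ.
tan λ = sin λ / cos λ = 1.032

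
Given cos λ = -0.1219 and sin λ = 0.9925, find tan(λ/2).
tan(λ/2) = sin λ / (1 + cos λ) = 1.13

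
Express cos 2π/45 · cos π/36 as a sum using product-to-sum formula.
cos 2π/45 cos π/36 = (1/2)[cos(2π/45-π/36) + cos(2π/45+π/36)]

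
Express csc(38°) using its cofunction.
csc(38°) = sec(90° - 38°) = sec(52°)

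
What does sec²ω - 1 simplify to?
sec²ω - 1 = tan²ω (using Pythagorean identity)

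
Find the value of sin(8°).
sin(8°) = 0.1392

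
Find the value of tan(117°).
tan(117°) = -1.963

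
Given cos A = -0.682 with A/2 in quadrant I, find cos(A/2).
cos(A/2) = ±√((1 + cos A)/2); positive since A/2 ∈ QI, so cos(A/2) = 0.3987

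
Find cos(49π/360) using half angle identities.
cos(49π/360) = √((1 + cos 49π/180)/2) = 0.91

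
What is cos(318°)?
cos(318°) = 0.7431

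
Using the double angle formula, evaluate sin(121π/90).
sin(121π/90) = 2 sin 121π/180 cos 121π/180 = -0.8829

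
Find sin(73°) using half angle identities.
sin(73°) = √((1 - cos 146°)/2) = 0.9563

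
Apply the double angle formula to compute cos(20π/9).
cos(20π/9) = cos²10π/9 - sin²10π/9 = 0.766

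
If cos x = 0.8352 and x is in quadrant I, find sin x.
sin x = 0.5499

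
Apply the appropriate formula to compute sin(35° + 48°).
sin(35° + 48°) = sin 35° cos 48° + cos 35° sin 48° = 0.9925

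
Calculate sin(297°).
sin(297°) = -0.891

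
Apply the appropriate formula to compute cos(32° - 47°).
cos(32° - 47°) = cos 32° cos 47° + sin 32° sin 47° = (√6+√2)/4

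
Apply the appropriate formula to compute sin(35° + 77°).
sin(35° + 77°) = sin 35° cos 77° + cos 35° sin 77° = 0.9272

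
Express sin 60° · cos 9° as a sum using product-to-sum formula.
sin 60° cos 9° = (1/2)[sin(60°+9°) + sin(60°-9°)]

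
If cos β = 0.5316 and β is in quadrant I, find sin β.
sin β = 0.847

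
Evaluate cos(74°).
cos(74°) = 0.2756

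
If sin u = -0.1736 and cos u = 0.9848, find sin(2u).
sin(2u) = 2 sin u cos u = -0.3419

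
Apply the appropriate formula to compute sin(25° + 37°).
sin(25° + 37°) = sin 25° cos 37° + cos 25° sin 37° = 0.8829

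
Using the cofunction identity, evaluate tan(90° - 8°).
tan(90° - 8°) = cot(8°) = 7.115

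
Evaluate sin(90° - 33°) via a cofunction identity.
sin(90° - 33°) = cos(33°) = 0.8387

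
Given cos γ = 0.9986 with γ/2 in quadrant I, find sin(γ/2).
sin(γ/2) = ±√((1 - cos γ)/2); positive since γ/2 ∈ QI, so sin(γ/2) = 0.02646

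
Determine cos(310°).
cos(310°) = 0.6428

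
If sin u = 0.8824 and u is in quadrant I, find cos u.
cos u = 0.4705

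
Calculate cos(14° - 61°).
cos(14° - 61°) = cos 14° cos 61° + sin 14° sin 61° = 0.682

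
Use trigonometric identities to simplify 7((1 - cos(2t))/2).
7((1 - cos(2t))/2) = 7(sin²t) (using Power reduction)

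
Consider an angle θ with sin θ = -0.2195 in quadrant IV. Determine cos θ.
cos θ = √(1 - sin²θ) = 0.9756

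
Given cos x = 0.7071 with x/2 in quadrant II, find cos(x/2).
cos(x/2) = ±√((1 + cos x)/2); negative since x/2 ∈ QII, so cos(x/2) = -0.9239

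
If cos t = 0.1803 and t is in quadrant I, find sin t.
sin t = 0.9836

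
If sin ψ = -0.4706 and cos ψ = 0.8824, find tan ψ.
tan ψ = sin ψ / cos ψ = -0.5333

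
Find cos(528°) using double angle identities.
cos(528°) = cos²264° - sin²264° = -0.9781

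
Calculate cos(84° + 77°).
cos(84° + 77°) = cos 84° cos 77° - sin 84° sin 77° = -0.9455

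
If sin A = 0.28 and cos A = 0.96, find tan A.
tan A = sin A / cos A = 0.2917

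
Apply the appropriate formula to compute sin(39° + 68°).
sin(39° + 68°) = sin 39° cos 68° + cos 39° sin 68° = 0.9563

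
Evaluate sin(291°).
sin(291°) = -0.9336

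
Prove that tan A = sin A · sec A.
RHS = sin A · (1/cos A) = sin A/cos A = tan A = LHS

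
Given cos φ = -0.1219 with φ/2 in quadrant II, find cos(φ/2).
cos(φ/2) = ±√((1 + cos φ)/2); negative since φ/2 ∈ QII, so cos(φ/2) = -0.6626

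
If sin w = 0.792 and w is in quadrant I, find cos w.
cos w = 0.6105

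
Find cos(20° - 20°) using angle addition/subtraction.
cos(20° - 20°) = cos 20° cos 20° + sin 20° sin 20° = 1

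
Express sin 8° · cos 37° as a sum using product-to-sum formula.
sin 8° cos 37° = (1/2)[sin(8°+37°) + sin(8°-37°)]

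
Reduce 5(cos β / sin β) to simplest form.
5(cos β / sin β) = 5(cot β) (using Quotient identity)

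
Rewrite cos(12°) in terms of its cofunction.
cos(12°) = sin(90° - 12°) = sin(78°)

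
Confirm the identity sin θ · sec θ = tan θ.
LHS = sin θ · (1/cos θ) = sin θ/cos θ = tan θ = RHS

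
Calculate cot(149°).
cot(149°) = -1.664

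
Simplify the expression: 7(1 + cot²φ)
7(1 + cot²φ) = 7(csc²φ) (using Pythagorean identity)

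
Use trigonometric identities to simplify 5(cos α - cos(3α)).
5(cos α - cos(3α)) = 5(2 sin(2α) sin α) (using Sum-to-product)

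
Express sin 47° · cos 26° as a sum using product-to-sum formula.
sin 47° cos 26° = (1/2)[sin(47°+26°) + sin(47°-26°)]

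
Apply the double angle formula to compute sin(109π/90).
sin(109π/90) = 2 sin 109π/180 cos 109π/180 = -0.6157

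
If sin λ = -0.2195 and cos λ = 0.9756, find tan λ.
tan λ = sin λ / cos λ = -0.225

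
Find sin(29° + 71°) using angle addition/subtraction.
sin(29° + 71°) = sin 29° cos 71° + cos 29° sin 71° = 0.9848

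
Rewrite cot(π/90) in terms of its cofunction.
cot(π/90) = tan(π/2 - π/90) = tan(22π/45)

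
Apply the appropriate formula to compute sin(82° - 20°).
sin(82° - 20°) = sin 82° cos 20° - cos 82° sin 20° = 0.8829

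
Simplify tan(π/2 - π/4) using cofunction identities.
tan(π/2 - π/4) = cot(π/4)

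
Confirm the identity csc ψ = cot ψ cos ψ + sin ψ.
RHS = cos²ψ/sin ψ + sin ψ = (cos²ψ + sin²ψ)/sin ψ = 1/sin ψ = csc ψ = LHS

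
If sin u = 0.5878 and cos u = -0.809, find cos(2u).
cos(2u) = cos²u - sin²u = 0.309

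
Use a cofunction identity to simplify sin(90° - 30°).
sin(90° - 30°) = cos(30°)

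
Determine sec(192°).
sec(192°) = -1.022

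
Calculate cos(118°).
cos(118°) = -0.4695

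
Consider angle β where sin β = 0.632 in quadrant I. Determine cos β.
cos β = √(1 - sin²β) = 0.775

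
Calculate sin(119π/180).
sin(119π/180) = 0.8746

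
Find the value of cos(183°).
cos(183°) = -0.9986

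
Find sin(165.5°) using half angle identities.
sin(165.5°) = √((1 - cos 331°)/2) = 0.2504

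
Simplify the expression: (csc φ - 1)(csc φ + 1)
(csc φ - 1)(csc φ + 1) = cot²φ (using Diff. of squares)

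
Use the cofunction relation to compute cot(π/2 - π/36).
cot(π/2 - π/36) = tan(π/36) = 0.08749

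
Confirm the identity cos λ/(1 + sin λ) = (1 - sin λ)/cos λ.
RHS = (1 - sin λ)(1 + sin λ) / (cos λ(1 + sin λ)) = (1 - sin²λ) / (cos λ(1 + sin λ)) = cos²λ / (cos λ(1 + sin λ)) = cos λ/(1 + sin λ) = LHS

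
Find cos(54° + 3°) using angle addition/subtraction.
cos(54° + 3°) = cos 54° cos 3° - sin 54° sin 3° = 0.5446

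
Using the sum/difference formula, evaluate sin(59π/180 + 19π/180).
sin(59π/180 + 19π/180) = sin 59π/180 cos 19π/180 + cos 59π/180 sin 19π/180 = 0.9781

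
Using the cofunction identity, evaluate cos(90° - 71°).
cos(90° - 71°) = sin(71°) = 0.9455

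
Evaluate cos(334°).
cos(334°) = 0.8988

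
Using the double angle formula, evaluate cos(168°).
cos(168°) = cos²84° - sin²84° = -0.9781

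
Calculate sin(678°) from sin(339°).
sin(678°) = 2 sin 339° cos 339° = -0.6691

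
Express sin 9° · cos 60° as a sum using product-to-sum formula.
sin 9° cos 60° = (1/2)[sin(9°+60°) + sin(9°-60°)]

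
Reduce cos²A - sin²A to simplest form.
cos²A - sin²A = cos(2A) (using Double angle)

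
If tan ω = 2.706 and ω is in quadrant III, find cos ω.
cos ω = -0.3466 (using tan²ω + 1 = sec²ω)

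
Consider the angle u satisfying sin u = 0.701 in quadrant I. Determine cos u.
cos u = √(1 - sin²u) = 0.7132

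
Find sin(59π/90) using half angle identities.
sin(59π/90) = √((1 - cos 59π/45)/2) = 0.8829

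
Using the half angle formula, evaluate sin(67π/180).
sin(67π/180) = √((1 - cos 67π/90)/2) = 0.9205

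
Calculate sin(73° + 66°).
sin(73° + 66°) = sin 73° cos 66° + cos 73° sin 66° = 0.6561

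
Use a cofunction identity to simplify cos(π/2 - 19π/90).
cos(π/2 - 19π/90) = sin(19π/90)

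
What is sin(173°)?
sin(173°) = 0.1219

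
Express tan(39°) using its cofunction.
tan(39°) = cot(90° - 39°) = cot(51°)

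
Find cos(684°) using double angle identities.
cos(684°) = cos²342° - sin²342° = 0.809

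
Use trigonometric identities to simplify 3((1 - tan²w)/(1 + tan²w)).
3((1 - tan²w)/(1 + tan²w)) = 3(cos(2w)) (using Double angle)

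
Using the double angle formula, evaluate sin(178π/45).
sin(178π/45) = 2 sin 89π/45 cos 89π/45 = -0.1392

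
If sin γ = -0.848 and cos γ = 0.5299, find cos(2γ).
cos(2γ) = cos²γ - sin²γ = -0.4383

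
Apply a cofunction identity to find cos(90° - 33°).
cos(90° - 33°) = sin(33°) = 0.5446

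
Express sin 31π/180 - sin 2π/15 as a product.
sin 31π/180 - sin 2π/15 = 2 cos(11π/72) sin(7π/360)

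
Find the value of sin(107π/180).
sin(107π/180) = 0.9563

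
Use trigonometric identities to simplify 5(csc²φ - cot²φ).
5(csc²φ - cot²φ) = 5 (using Pythagorean identity)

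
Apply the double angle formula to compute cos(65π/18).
cos(65π/18) = cos²65π/36 - sin²65π/36 = 0.342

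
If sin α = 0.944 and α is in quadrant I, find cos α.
cos α = 0.3299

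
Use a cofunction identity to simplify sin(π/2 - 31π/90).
sin(π/2 - 31π/90) = cos(31π/90)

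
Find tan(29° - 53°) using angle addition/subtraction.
tan(29° - 53°) = (tan 29° - tan 53°)/(1 + tan 29° tan 53°) = -0.4452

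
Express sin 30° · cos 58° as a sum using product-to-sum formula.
sin 30° cos 58° = (1/2)[sin(30°+58°) + sin(30°-58°)]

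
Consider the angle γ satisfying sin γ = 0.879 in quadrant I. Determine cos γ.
cos γ = √(1 - sin²γ) = 0.4768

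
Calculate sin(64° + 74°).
sin(64° + 74°) = sin 64° cos 74° + cos 64° sin 74° = 0.6691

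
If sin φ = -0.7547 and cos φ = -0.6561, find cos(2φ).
cos(2φ) = cos²φ - sin²φ = -0.1391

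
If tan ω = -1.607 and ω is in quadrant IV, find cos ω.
cos ω = 0.5283 (using tan²ω + 1 = sec²ω)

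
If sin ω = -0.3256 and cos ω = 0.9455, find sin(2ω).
sin(2ω) = 2 sin ω cos ω = -0.6157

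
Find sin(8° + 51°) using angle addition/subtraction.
sin(8° + 51°) = sin 8° cos 51° + cos 8° sin 51° = 0.8572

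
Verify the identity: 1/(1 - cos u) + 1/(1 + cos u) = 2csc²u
LHS = [(1 + cos u) + (1 - cos u)] / [(1 - cos u)(1 + cos u)] = 2/(1 - cos²u) = 2/sin²u = 2csc²u = RHS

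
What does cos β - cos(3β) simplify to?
cos β - cos(3β) = 2 sin(2β) sin β (using Sum-to-product)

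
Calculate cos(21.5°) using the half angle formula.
cos(21.5°) = √((1 + cos 43°)/2) = 0.9304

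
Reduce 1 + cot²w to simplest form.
1 + cot²w = csc²w (using Pythagorean identity)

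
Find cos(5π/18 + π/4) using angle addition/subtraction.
cos(5π/18 + π/4) = cos 5π/18 cos π/4 - sin 5π/18 sin π/4 = -0.08716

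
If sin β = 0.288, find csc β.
csc β = 1/sin β = 3.472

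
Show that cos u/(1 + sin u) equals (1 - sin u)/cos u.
RHS = (1 - sin u)(1 + sin u) / (cos u(1 + sin u)) = (1 - sin²u) / (cos u(1 + sin u)) = cos²u / (cos u(1 + sin u)) = cos u/(1 + sin u) = LHS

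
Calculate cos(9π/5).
cos(9π/5) = 0.809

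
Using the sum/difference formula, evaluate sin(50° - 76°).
sin(50° - 76°) = sin 50° cos 76° - cos 50° sin 76° = -0.4384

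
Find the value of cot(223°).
cot(223°) = 1.072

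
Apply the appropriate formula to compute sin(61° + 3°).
sin(61° + 3°) = sin 61° cos 3° + cos 61° sin 3° = 0.8988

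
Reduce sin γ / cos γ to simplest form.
sin γ / cos γ = tan γ (using Quotient identity)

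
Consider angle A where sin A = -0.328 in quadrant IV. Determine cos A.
cos A = √(1 - sin²A) = 0.9447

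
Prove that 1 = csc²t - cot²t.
RHS = 1/sin²t - cos²t/sin²t = (1 - cos²t)/sin²t = sin²t/sin²t = 1 = LHS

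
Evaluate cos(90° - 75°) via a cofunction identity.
cos(90° - 75°) = sin(75°) = (√6+√2)/4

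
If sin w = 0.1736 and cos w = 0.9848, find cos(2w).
cos(2w) = cos²w - sin²w = 0.9397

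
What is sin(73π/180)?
sin(73π/180) = 0.9563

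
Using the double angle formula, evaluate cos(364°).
cos(364°) = cos²182° - sin²182° = 0.9976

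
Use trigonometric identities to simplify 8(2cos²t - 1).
8(2cos²t - 1) = 8(cos(2t)) (using Double angle)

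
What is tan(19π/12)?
tan(19π/12) = -(2+√3)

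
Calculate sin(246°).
sin(246°) = -0.9135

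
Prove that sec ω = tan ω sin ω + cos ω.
RHS = sin²ω/cos ω + cos ω = (sin²ω + cos²ω)/cos ω = 1/cos ω = sec ω = LHS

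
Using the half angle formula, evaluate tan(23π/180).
tan(23π/180) = sin 23π/90 / (1 + cos 23π/90) = 0.4245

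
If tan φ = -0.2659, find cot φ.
cot φ = 1/tan φ = -3.761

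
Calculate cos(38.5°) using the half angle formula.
cos(38.5°) = √((1 + cos 77°)/2) = 0.7826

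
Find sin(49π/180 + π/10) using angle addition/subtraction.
sin(49π/180 + π/10) = sin 49π/180 cos π/10 + cos 49π/180 sin π/10 = 0.9205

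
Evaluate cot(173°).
cot(173°) = -8.144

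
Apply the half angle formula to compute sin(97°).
sin(97°) = √((1 - cos 194°)/2) = 0.9925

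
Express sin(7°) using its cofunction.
sin(7°) = cos(90° - 7°) = cos(83°)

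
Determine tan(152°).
tan(152°) = -0.5317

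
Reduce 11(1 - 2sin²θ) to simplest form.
11(1 - 2sin²θ) = 11(cos(2θ)) (using Double angle)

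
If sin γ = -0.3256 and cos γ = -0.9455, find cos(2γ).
cos(2γ) = cos²γ - sin²γ = 0.788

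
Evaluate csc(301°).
csc(301°) = -1.167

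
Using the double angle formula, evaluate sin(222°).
sin(222°) = 2 sin 111° cos 111° = -0.6691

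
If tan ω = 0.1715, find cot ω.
cot ω = 1/tan ω = 5.831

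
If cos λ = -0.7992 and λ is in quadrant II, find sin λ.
sin λ = 0.6011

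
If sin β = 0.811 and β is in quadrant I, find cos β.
cos β = 0.585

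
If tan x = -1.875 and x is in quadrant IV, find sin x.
sin x = -0.8824 (using tan²x + 1 = sec²x)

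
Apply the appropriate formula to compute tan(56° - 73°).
tan(56° - 73°) = (tan 56° - tan 73°)/(1 + tan 56° tan 73°) = -0.3057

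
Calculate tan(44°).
tan(44°) = 0.9657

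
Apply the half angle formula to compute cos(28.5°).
cos(28.5°) = √((1 + cos 57°)/2) = 0.8788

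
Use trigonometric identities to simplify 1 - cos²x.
1 - cos²x = sin²x (using Pythagorean identity)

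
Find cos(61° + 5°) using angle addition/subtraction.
cos(61° + 5°) = cos 61° cos 5° - sin 61° sin 5° = 0.4067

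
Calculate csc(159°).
csc(159°) = 2.79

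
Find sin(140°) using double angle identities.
sin(140°) = 2 sin 70° cos 70° = 0.6428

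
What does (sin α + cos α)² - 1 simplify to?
(sin α + cos α)² - 1 = sin(2α) (using Pythagorean + double angle)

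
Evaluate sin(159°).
sin(159°) = 0.3584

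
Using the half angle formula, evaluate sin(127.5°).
sin(127.5°) = √((1 - cos 255°)/2) = 0.7934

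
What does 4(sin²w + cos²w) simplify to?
4(sin²w + cos²w) = 4 (using Pythagorean identity)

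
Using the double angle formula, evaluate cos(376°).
cos(376°) = cos²188° - sin²188° = 0.9613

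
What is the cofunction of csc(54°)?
csc(54°) = sec(90° - 54°) = sec(36°)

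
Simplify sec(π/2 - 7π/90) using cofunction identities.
sec(π/2 - 7π/90) = csc(7π/90)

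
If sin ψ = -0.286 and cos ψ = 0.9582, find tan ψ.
tan ψ = sin ψ / cos ψ = -0.2985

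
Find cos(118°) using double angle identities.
cos(118°) = cos²59° - sin²59° = -0.4695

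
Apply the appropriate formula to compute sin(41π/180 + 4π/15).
sin(41π/180 + 4π/15) = sin 41π/180 cos 4π/15 + cos 41π/180 sin 4π/15 = 0.9998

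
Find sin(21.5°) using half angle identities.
sin(21.5°) = √((1 - cos 43°)/2) = 0.3665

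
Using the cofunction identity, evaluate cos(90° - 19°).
cos(90° - 19°) = sin(19°) = 0.3256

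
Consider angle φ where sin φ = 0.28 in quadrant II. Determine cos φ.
cos φ = ±√(1 - sin²φ) = -0.96 (negative in QII)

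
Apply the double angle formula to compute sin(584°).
sin(584°) = 2 sin 292° cos 292° = -0.6947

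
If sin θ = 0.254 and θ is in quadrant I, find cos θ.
cos θ = 0.9672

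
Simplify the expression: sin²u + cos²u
sin²u + cos²u = 1 (using Pythagorean identity)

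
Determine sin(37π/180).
sin(37π/180) = 0.6018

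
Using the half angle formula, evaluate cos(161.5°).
cos(161.5°) = -√((1 + cos 323°)/2) = -0.9483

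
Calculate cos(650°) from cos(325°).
cos(650°) = cos²325° - sin²325° = 0.342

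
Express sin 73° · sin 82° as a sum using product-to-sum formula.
sin 73° sin 82° = (1/2)[cos(73°-82°) - cos(73°+82°)]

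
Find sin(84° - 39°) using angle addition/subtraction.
sin(84° - 39°) = sin 84° cos 39° - cos 84° sin 39° = √2/2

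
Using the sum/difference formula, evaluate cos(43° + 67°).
cos(43° + 67°) = cos 43° cos 67° - sin 43° sin 67° = -0.342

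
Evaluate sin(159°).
sin(159°) = 0.3584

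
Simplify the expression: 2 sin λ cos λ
2 sin λ cos λ = sin(2λ) (using Double angle)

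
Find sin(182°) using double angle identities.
sin(182°) = 2 sin 91° cos 91° = -0.0349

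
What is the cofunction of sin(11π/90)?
sin(11π/90) = cos(π/2 - 11π/90) = cos(17π/45)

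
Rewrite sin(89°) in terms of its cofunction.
sin(89°) = cos(90° - 89°) = cos(1°)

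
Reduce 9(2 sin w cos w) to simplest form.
9(2 sin w cos w) = 9(sin(2w)) (using Double angle)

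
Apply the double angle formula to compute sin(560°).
sin(560°) = 2 sin 280° cos 280° = -0.342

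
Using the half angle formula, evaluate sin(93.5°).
sin(93.5°) = √((1 - cos 187°)/2) = 0.9981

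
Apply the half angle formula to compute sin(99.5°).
sin(99.5°) = √((1 - cos 199°)/2) = 0.9863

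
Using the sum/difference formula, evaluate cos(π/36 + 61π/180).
cos(π/36 + 61π/180) = cos π/36 cos 61π/180 - sin π/36 sin 61π/180 = 0.4067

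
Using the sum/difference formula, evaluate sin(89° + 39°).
sin(89° + 39°) = sin 89° cos 39° + cos 89° sin 39° = 0.788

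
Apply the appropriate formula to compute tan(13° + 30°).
tan(13° + 30°) = (tan 13° + tan 30°)/(1 - tan 13° tan 30°) = 0.9325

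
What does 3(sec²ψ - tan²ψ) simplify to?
3(sec²ψ - tan²ψ) = 3 (using Pythagorean identity)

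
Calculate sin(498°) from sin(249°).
sin(498°) = 2 sin 249° cos 249° = 0.6691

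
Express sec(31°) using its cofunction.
sec(31°) = csc(90° - 31°) = csc(59°)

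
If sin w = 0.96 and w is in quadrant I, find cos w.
cos w = 0.28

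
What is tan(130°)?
tan(130°) = -1.192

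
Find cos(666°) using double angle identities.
cos(666°) = cos²333° - sin²333° = 0.5878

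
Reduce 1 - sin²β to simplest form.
1 - sin²β = cos²β (using Pythagorean identity)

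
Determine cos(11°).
cos(11°) = 0.9816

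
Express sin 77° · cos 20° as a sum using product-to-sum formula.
sin 77° cos 20° = (1/2)[sin(77°+20°) + sin(77°-20°)]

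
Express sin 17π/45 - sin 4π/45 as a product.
sin 17π/45 - sin 4π/45 = 2 cos(7π/30) sin(13π/90)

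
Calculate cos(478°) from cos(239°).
cos(478°) = cos²239° - sin²239° = -0.4695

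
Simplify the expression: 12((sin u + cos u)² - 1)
12((sin u + cos u)² - 1) = 12(sin(2u)) (using Pythagorean + double angle)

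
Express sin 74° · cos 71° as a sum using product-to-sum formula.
sin 74° cos 71° = (1/2)[sin(74°+71°) + sin(74°-71°)]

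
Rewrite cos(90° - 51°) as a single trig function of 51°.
cos(90° - 51°) = sin(51°)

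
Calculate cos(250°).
cos(250°) = -0.342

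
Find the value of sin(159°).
sin(159°) = 0.3584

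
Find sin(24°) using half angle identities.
sin(24°) = √((1 - cos 48°)/2) = 0.4067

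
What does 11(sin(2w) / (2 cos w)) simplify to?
11(sin(2w) / (2 cos w)) = 11(sin w) (using Double angle)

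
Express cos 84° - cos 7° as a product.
cos 84° - cos 7° = -2 sin(45.5°) sin(38.5°)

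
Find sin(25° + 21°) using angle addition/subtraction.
sin(25° + 21°) = sin 25° cos 21° + cos 25° sin 21° = 0.7193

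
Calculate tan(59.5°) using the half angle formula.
tan(59.5°) = sin 119° / (1 + cos 119°) = 1.698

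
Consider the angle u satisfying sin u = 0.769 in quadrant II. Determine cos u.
cos u = ±√(1 - sin²u) = -0.6392 (negative in QII)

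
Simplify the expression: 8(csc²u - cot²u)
8(csc²u - cot²u) = 8 (using Pythagorean identity)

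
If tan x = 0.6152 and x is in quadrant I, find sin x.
sin x = 0.524 (using tan²x + 1 = sec²x)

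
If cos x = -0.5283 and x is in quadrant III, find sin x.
sin x = -0.8491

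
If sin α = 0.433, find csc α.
csc α = 1/sin α = 2.309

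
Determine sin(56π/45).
sin(56π/45) = -0.6947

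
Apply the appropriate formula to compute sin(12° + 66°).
sin(12° + 66°) = sin 12° cos 66° + cos 12° sin 66° = 0.9781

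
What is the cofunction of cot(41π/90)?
cot(41π/90) = tan(π/2 - 41π/90) = tan(2π/45)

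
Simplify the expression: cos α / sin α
cos α / sin α = cot α (using Quotient identity)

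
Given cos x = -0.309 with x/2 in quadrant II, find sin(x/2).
sin(x/2) = ±√((1 - cos x)/2); positive since x/2 ∈ QII, so sin(x/2) = 0.809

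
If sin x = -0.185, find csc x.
csc x = 1/sin x = -5.405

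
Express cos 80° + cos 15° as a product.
cos 80° + cos 15° = 2 cos(47.5°) cos(32.5°)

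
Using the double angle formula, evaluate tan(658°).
tan(658°) = 2 tan 329° / (1 - tan²329°) = -1.881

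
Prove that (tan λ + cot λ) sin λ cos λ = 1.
LHS = (sin λ/cos λ + cos λ/sin λ) sin λ cos λ = ((sin²λ + cos²λ)/(sin λ cos λ)) · sin λ cos λ = sin²λ + cos²λ = 1 = RHS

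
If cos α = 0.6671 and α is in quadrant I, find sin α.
sin α = 0.745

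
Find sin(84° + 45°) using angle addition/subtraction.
sin(84° + 45°) = sin 84° cos 45° + cos 84° sin 45° = 0.7771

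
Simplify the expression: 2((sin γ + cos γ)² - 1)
2((sin γ + cos γ)² - 1) = 2(sin(2γ)) (using Pythagorean + double angle)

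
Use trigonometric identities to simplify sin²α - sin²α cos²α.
sin²α - sin²α cos²α = sin⁴α (using Factoring)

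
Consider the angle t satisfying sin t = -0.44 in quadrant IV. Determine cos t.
cos t = √(1 - sin²t) = 0.898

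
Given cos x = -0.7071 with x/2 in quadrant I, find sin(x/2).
sin(x/2) = ±√((1 - cos x)/2); positive since x/2 ∈ QI, so sin(x/2) = 0.9239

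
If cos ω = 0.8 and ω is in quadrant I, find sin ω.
sin ω = 0.6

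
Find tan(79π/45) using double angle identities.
tan(79π/45) = 2 tan 79π/90 / (1 - tan²79π/90) = -0.9657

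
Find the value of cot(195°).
cot(195°) = 2+√3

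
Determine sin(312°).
sin(312°) = -0.7431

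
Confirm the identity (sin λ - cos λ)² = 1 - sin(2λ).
LHS = sin²λ - 2 sin λ cos λ + cos²λ = (sin²λ + cos²λ) - 2 sin λ cos λ = 1 - sin(2λ) = RHS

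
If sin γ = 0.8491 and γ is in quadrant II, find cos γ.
cos γ = -0.5282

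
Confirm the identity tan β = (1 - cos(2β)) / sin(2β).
RHS = 2sin²β / (2 sin β cos β) = sin β/cos β = tan β = LHS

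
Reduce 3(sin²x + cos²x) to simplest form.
3(sin²x + cos²x) = 3 (using Pythagorean identity)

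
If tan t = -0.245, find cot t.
cot t = 1/tan t = -4.082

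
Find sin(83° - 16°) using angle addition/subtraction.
sin(83° - 16°) = sin 83° cos 16° - cos 83° sin 16° = 0.9205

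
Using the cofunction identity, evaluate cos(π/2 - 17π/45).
cos(π/2 - 17π/45) = sin(17π/45) = 0.9272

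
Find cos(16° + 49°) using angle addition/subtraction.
cos(16° + 49°) = cos 16° cos 49° - sin 16° sin 49° = 0.4226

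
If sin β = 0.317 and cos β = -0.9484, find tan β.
tan β = sin β / cos β = -0.3342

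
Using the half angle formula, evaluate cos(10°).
cos(10°) = √((1 + cos 20°)/2) = 0.9848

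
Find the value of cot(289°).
cot(289°) = -0.3443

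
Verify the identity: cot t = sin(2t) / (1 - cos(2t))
RHS = 2 sin t cos t / (2sin²t) = cos t/sin t = cot t = LHS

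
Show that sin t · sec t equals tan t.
LHS = sin t · (1/cos t) = sin t/cos t = tan t = RHS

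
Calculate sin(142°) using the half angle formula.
sin(142°) = √((1 - cos 284°)/2) = 0.6157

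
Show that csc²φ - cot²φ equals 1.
LHS = 1/sin²φ - cos²φ/sin²φ = (1 - cos²φ)/sin²φ = sin²φ/sin²φ = 1 = RHS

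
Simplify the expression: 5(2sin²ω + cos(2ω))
5(2sin²ω + cos(2ω)) = 5 (using Double angle)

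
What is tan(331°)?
tan(331°) = -0.5543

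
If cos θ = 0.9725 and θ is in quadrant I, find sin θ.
sin θ = 0.2329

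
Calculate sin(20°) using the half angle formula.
sin(20°) = √((1 - cos 40°)/2) = 0.342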